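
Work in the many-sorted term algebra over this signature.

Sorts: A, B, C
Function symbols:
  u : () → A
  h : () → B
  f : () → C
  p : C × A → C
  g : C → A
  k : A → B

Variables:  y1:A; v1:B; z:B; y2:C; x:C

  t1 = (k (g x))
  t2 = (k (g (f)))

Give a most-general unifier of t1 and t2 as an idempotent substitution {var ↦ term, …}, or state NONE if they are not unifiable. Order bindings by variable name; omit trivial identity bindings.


{x ↦ (f)}


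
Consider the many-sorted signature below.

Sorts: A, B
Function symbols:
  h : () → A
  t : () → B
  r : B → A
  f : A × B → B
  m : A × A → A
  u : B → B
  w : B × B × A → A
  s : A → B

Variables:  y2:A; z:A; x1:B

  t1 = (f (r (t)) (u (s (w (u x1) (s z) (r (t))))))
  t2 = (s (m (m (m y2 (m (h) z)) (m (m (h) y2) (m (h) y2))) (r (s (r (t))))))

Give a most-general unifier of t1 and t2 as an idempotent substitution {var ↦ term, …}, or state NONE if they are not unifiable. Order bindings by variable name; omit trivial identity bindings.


head clash or occurs-check failure — not unifiable

NONE (not unifiable)


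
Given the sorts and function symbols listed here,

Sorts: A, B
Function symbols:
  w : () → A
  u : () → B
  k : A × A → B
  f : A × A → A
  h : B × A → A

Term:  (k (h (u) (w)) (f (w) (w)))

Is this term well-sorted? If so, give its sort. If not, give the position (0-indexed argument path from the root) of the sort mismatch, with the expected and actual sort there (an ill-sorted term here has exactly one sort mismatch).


well-sorted; sort = B

    (u) : B
    (w) : A
  (h (u) (w)) : A
    (w) : A
    (w) : A
  (f (w) (w)) : A
(k (h (u) (w)) (f (w) (w))) : B


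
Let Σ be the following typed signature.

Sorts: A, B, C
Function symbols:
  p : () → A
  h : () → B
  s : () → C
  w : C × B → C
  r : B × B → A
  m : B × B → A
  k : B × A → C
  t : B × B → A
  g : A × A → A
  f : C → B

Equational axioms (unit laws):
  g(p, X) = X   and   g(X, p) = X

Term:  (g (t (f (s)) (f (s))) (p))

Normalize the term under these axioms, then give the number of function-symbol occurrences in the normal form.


size = 5

1. (g (t (f (s)) (f (s))) (p))  →  (t (f (s)) (f (s)))
normal form: (t (f (s)) (f (s)))


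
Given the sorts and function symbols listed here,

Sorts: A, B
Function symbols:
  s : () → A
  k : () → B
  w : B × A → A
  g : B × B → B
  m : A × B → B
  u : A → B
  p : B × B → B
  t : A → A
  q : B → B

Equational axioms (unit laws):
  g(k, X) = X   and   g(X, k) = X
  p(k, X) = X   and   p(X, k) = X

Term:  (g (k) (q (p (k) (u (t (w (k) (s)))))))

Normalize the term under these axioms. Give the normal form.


normal form = (q (u (t (w (k) (s)))))

1. (g (k) (q (p (k) (u (t (w (k) (s)))))))  →  (q (p (k) (u (t (w (k) (s))))))
2. (q (p (k) (u (t (w (k) (s))))))  →  (q (u (t (w (k) (s)))))


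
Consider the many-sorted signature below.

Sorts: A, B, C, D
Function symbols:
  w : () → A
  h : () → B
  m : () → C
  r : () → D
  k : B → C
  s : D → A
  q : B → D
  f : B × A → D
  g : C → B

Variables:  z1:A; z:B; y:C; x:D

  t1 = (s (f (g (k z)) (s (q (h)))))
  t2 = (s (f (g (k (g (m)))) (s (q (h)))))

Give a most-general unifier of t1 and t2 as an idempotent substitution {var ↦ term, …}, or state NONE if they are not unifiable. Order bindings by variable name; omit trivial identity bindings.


{z ↦ (g (m))}


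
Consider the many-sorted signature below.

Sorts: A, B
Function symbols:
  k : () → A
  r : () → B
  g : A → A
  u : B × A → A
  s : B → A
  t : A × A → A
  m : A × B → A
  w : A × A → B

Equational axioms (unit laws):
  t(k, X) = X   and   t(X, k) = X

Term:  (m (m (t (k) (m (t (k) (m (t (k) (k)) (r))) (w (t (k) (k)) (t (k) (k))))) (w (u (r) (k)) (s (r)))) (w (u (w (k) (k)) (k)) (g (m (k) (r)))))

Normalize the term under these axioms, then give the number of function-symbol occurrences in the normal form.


size = 25

1. (m (m (t (k) (m (t (k) (m (t (k) (k)) (r))) (w (t (k) (k)) (t (k) (k))))) (w (u (r) (k)) (s (r)))) (w (u (w (k) (k)) (k)) (g (m (k) (r)))))  →  (m (m (m (t (k) (m (t (k) (k)) (r))) (w (t (k) (k)) (t (k) (k)))) (w (u (r) (k)) (s (r)))) (w (u (w (k) (k)) (k)) (g (m (k) (r)))))
2. (m (m (m (t (k) (m (t (k) (k)) (r))) (w (t (k) (k)) (t (k) (k)))) (w (u (r) (k)) (s (r)))) (w (u (w (k) (k)) (k)) (g (m (k) (r)))))  →  (m (m (m (m (t (k) (k)) (r)) (w (t (k) (k)) (t (k) (k)))) (w (u (r) (k)) (s (r)))) (w (u (w (k) (k)) (k)) (g (m (k) (r)))))
3. (m (m (m (m (t (k) (k)) (r)) (w (t (k) (k)) (t (k) (k)))) (w (u (r) (k)) (s (r)))) (w (u (w (k) (k)) (k)) (g (m (k) (r)))))  →  (m (m (m (m (k) (r)) (w (t (k) (k)) (t (k) (k)))) (w (u (r) (k)) (s (r)))) (w (u (w (k) (k)) (k)) (g (m (k) (r)))))
4. (m (m (m (m (k) (r)) (w (t (k) (k)) (t (k) (k)))) (w (u (r) (k)) (s (r)))) (w (u (w (k) (k)) (k)) (g (m (k) (r)))))  →  (m (m (m (m (k) (r)) (w (k) (t (k) (k)))) (w (u (r) (k)) (s (r)))) (w (u (w (k) (k)) (k)) (g (m (k) (r)))))
5. (m (m (m (m (k) (r)) (w (k) (t (k) (k)))) (w (u (r) (k)) (s (r)))) (w (u (w (k) (k)) (k)) (g (m (k) (r)))))  →  (m (m (m (m (k) (r)) (w (k) (k))) (w (u (r) (k)) (s (r)))) (w (u (w (k) (k)) (k)) (g (m (k) (r)))))
normal form: (m (m (m (m (k) (r)) (w (k) (k))) (w (u (r) (k)) (s (r)))) (w (u (w (k) (k)) (k)) (g (m (k) (r)))))


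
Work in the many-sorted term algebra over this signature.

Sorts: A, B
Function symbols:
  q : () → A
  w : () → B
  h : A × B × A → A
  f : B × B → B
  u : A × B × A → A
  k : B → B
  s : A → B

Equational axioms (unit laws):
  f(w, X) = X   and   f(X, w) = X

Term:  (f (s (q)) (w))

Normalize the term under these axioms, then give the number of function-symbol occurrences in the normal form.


1. (f (s (q)) (w))  →  (s (q))
normal form: (s (q))

size = 2


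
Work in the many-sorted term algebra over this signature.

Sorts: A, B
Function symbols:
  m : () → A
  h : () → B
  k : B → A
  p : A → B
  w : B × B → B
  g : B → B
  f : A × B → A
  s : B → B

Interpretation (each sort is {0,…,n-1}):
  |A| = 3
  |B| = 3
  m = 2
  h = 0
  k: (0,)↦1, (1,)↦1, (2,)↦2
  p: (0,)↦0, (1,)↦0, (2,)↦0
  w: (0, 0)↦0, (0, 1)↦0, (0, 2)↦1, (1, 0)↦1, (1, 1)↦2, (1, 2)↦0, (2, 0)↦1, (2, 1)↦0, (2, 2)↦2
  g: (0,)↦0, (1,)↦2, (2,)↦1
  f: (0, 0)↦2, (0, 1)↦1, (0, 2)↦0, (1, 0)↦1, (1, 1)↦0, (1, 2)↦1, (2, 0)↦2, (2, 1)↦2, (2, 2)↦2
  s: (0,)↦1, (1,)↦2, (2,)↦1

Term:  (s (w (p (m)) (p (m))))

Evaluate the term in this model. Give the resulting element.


  m = 2
  (p (m)) = p(2,) = 0
  m = 2
  (p (m)) = p(2,) = 0
  (w (p (m)) (p (m))) = w(0, 0) = 0
  (s (w (p (m)) (p (m)))) = s(0,) = 1

value = 1


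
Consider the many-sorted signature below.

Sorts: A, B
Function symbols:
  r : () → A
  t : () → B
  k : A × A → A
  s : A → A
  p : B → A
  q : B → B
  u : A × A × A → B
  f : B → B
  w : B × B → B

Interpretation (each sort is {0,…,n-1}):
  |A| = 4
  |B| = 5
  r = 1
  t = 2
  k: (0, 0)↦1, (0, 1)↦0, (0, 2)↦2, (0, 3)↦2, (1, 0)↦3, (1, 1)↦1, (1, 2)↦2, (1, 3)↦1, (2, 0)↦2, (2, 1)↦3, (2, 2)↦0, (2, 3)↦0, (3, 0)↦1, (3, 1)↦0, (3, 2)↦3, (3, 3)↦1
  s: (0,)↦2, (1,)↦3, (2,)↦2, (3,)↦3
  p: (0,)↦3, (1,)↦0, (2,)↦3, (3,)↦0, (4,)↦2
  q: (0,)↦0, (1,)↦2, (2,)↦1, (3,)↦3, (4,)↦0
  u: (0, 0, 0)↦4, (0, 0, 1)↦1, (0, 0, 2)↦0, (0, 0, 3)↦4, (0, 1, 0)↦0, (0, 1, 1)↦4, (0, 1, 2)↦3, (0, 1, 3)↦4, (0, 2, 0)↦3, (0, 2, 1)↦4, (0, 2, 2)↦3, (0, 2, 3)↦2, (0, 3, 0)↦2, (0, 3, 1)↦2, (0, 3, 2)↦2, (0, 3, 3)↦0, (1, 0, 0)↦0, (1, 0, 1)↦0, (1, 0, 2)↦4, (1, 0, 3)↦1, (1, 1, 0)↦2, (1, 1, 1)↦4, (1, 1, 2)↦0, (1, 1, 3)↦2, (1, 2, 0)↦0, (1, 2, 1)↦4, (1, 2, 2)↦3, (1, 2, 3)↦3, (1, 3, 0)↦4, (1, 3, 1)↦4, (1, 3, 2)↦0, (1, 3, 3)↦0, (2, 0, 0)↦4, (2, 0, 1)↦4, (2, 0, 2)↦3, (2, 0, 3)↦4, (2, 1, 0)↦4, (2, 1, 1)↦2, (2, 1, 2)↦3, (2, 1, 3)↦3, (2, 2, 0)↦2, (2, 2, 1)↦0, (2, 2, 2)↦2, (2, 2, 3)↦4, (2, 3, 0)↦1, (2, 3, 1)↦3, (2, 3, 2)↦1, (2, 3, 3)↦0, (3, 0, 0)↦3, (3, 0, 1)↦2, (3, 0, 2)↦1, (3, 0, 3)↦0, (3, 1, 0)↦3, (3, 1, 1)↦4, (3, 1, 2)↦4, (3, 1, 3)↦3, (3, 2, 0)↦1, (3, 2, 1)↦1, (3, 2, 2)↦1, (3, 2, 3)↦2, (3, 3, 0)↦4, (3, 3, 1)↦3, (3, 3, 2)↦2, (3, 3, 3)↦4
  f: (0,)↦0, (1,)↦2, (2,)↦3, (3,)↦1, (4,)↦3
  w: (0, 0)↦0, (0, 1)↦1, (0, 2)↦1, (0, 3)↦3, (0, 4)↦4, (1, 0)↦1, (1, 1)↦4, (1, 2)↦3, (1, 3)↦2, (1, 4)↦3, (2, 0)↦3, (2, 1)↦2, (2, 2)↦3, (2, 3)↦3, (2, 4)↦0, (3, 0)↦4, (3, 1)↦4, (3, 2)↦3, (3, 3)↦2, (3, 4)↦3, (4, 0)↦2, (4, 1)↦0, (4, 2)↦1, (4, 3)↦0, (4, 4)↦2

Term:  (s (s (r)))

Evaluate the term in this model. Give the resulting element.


  r = 1
  (s (r)) = s(1,) = 3
  (s (s (r))) = s(3,) = 3

value = 3


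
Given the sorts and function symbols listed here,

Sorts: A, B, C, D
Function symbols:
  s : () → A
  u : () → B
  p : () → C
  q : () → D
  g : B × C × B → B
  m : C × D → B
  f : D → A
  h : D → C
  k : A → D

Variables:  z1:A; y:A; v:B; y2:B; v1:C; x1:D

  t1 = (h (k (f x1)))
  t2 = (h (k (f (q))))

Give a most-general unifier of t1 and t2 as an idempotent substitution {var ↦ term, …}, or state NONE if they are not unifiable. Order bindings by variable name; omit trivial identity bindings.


{x1 ↦ (q)}


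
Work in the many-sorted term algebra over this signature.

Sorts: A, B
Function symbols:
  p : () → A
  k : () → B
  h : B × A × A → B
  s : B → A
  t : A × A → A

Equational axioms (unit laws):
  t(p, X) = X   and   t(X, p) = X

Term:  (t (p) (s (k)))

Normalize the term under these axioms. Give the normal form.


normal form = (s (k))

1. (t (p) (s (k)))  →  (s (k))


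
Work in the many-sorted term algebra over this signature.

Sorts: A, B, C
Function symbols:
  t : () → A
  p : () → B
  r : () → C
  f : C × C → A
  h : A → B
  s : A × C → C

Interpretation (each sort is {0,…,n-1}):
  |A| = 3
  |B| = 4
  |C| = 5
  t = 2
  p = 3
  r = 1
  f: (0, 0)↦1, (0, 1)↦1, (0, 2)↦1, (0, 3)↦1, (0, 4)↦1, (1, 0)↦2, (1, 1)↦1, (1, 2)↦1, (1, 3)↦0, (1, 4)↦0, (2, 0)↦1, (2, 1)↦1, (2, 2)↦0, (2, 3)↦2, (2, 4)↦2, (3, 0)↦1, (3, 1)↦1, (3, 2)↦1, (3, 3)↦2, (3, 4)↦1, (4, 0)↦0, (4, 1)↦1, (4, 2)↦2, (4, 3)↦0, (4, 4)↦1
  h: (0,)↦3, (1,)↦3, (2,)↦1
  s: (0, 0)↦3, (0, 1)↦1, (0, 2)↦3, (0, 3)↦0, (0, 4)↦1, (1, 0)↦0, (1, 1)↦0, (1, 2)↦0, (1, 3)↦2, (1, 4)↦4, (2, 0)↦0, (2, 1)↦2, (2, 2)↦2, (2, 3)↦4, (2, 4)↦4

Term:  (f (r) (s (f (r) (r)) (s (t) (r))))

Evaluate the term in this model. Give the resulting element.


value = 2

  r = 1
  r = 1
  r = 1
  (f (r) (r)) = f(1, 1) = 1
  t = 2
  r = 1
  (s (t) (r)) = s(2, 1) = 2
  (s (f (r) (r)) (s (t) (r))) = s(1, 2) = 0
  (f (r) (s (f (r) (r)) (s (t) (r)))) = f(1, 0) = 2


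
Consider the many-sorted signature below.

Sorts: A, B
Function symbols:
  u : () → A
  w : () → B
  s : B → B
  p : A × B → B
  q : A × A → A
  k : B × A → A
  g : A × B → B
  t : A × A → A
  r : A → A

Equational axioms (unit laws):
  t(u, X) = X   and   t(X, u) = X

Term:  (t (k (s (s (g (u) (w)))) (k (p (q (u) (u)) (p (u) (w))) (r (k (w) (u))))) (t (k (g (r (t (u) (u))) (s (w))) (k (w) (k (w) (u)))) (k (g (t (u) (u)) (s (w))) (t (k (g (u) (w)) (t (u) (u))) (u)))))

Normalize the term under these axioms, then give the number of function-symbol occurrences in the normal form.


size = 41

1. (t (k (s (s (g (u) (w)))) (k (p (q (u) (u)) (p (u) (w))) (r (k (w) (u))))) (t (k (g (r (t (u) (u))) (s (w))) (k (w) (k (w) (u)))) (k (g (t (u) (u)) (s (w))) (t (k (g (u) (w)) (t (u) (u))) (u)))))  →  (t (k (s (s (g (u) (w)))) (k (p (q (u) (u)) (p (u) (w))) (r (k (w) (u))))) (t (k (g (r (u)) (s (w))) (k (w) (k (w) (u)))) (k (g (t (u) (u)) (s (w))) (t (k (g (u) (w)) (t (u) (u))) (u)))))
2. (t (k (s (s (g (u) (w)))) (k (p (q (u) (u)) (p (u) (w))) (r (k (w) (u))))) (t (k (g (r (u)) (s (w))) (k (w) (k (w) (u)))) (k (g (t (u) (u)) (s (w))) (t (k (g (u) (w)) (t (u) (u))) (u)))))  →  (t (k (s (s (g (u) (w)))) (k (p (q (u) (u)) (p (u) (w))) (r (k (w) (u))))) (t (k (g (r (u)) (s (w))) (k (w) (k (w) (u)))) (k (g (u) (s (w))) (t (k (g (u) (w)) (t (u) (u))) (u)))))
3. (t (k (s (s (g (u) (w)))) (k (p (q (u) (u)) (p (u) (w))) (r (k (w) (u))))) (t (k (g (r (u)) (s (w))) (k (w) (k (w) (u)))) (k (g (u) (s (w))) (t (k (g (u) (w)) (t (u) (u))) (u)))))  →  (t (k (s (s (g (u) (w)))) (k (p (q (u) (u)) (p (u) (w))) (r (k (w) (u))))) (t (k (g (r (u)) (s (w))) (k (w) (k (w) (u)))) (k (g (u) (s (w))) (k (g (u) (w)) (t (u) (u))))))
4. (t (k (s (s (g (u) (w)))) (k (p (q (u) (u)) (p (u) (w))) (r (k (w) (u))))) (t (k (g (r (u)) (s (w))) (k (w) (k (w) (u)))) (k (g (u) (s (w))) (k (g (u) (w)) (t (u) (u))))))  →  (t (k (s (s (g (u) (w)))) (k (p (q (u) (u)) (p (u) (w))) (r (k (w) (u))))) (t (k (g (r (u)) (s (w))) (k (w) (k (w) (u)))) (k (g (u) (s (w))) (k (g (u) (w)) (u)))))
normal form: (t (k (s (s (g (u) (w)))) (k (p (q (u) (u)) (p (u) (w))) (r (k (w) (u))))) (t (k (g (r (u)) (s (w))) (k (w) (k (w) (u)))) (k (g (u) (s (w))) (k (g (u) (w)) (u)))))


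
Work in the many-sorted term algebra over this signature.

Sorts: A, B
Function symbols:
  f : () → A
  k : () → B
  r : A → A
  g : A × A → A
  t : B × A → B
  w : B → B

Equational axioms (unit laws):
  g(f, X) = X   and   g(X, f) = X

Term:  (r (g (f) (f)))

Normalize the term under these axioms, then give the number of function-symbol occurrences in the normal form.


size = 2

1. (r (g (f) (f)))  →  (r (f))
normal form: (r (f))


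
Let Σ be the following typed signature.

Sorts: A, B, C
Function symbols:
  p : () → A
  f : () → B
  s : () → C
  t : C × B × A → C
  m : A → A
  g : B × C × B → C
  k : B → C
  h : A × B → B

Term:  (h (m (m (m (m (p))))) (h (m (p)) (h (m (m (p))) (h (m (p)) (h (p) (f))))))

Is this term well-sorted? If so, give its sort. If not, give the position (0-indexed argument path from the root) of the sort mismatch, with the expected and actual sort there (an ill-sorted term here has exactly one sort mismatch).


          (p) : A
        (m (p)) : A
      (m (m (p))) : A
    (m (m (m (p)))) : A
  (m (m (m (m (p))))) : A
      (p) : A
    (m (p)) : A
          (p) : A
        (m (p)) : A
      (m (m (p))) : A
          (p) : A
        (m (p)) : A
          (p) : A
          (f) : B
        (h (p) (f)) : B
      (h (m (p)) (h (p) (f))) : B
    (h (m (m (p))) (h (m (p)) (h (p) (f)))) : B
  (h (m (p)) (h (m (m (p))) (h (m (p)) (h (p) (f))))) : B
(h (m (m (m (m (p))))) (h (m (p)) (h (m (m (p))) (h (m (p)) (h (p) (f)))))) : B

well-sorted; sort = B


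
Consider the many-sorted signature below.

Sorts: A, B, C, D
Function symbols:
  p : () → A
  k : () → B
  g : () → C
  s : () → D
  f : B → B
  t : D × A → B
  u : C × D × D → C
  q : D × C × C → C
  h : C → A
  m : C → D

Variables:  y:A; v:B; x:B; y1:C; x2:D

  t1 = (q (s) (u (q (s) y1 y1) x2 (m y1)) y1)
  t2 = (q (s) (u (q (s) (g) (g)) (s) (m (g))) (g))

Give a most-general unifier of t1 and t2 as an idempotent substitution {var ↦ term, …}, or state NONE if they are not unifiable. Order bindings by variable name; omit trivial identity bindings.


{x2 ↦ (s), y1 ↦ (g)}


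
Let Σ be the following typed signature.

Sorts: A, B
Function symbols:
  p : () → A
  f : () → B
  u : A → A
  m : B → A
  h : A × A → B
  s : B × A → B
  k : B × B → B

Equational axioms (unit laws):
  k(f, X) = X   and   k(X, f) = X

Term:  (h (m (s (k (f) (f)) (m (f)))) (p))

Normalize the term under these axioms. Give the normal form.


normal form = (h (m (s (f) (m (f)))) (p))

1. (h (m (s (k (f) (f)) (m (f)))) (p))  →  (h (m (s (f) (m (f)))) (p))


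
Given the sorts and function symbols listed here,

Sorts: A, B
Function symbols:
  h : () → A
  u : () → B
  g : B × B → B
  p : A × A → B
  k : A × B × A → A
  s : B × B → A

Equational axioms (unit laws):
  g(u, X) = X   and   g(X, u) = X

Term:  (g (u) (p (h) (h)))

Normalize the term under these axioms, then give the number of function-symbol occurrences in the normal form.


1. (g (u) (p (h) (h)))  →  (p (h) (h))
normal form: (p (h) (h))

size = 3


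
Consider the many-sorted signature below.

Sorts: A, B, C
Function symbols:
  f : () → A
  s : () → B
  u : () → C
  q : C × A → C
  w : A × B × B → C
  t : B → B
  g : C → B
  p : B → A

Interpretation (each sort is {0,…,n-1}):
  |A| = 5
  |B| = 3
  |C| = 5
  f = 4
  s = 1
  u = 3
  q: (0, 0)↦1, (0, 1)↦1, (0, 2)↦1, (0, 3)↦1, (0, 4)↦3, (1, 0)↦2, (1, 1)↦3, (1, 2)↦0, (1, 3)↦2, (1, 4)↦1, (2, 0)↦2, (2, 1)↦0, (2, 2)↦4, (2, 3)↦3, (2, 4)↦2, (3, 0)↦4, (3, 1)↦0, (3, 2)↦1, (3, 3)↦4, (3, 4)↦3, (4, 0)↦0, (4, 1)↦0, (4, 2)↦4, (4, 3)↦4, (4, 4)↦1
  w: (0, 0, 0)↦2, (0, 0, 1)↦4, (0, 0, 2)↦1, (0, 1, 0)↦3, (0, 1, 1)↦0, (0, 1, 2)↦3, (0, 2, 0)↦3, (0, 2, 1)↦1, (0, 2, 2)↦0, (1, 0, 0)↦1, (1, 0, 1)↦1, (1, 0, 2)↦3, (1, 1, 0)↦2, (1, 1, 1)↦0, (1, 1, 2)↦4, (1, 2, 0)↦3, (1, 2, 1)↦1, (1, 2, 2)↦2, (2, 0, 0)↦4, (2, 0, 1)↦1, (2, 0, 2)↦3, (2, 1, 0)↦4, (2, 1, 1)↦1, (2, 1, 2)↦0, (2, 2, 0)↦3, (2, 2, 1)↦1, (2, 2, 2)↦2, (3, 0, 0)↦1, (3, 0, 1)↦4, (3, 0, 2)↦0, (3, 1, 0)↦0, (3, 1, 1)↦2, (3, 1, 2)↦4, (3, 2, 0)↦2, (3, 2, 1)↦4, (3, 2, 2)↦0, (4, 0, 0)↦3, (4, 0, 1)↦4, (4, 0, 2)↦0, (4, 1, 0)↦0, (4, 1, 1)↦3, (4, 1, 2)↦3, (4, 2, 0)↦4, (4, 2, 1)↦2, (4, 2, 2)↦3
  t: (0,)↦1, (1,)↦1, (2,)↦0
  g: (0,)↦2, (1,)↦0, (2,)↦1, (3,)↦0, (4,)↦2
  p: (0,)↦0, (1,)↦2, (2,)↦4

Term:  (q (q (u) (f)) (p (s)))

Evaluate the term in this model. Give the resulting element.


  u = 3
  f = 4
  (q (u) (f)) = q(3, 4) = 3
  s = 1
  (p (s)) = p(1,) = 2
  (q (q (u) (f)) (p (s))) = q(3, 2) = 1

value = 1


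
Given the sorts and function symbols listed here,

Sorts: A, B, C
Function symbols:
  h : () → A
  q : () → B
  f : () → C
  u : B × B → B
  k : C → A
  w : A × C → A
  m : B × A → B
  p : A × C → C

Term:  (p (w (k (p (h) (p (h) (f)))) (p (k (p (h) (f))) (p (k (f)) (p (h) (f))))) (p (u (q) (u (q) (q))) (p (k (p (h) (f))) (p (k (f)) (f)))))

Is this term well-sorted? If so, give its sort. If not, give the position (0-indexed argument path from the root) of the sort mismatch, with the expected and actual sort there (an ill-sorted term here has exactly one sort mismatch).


ill-sorted at position [1, 0]: expected A, got B

        (h) : A
          (h) : A
          (f) : C
        (p (h) (f)) : C
      (p (h) (p (h) (f))) : C
    (k (p (h) (p (h) (f)))) : A
          (h) : A
          (f) : C
        (p (h) (f)) : C
      (k (p (h) (f))) : A
          (f) : C
        (k (f)) : A
          (h) : A
          (f) : C
        (p (h) (f)) : C
      (p (k (f)) (p (h) (f))) : C
    (p (k (p (h) (f))) (p (k (f)) (p (h) (f)))) : C
  (w (k (p (h) (p (h) (f)))) (p (k (p (h) (f))) (p (k (f)) (p (h) (f))))) : A
      (q) : B
        (q) : B
        (q) : B
      (u (q) (q)) : B
    (u (q) (u (q) (q))) : B
          (h) : A
          (f) : C
        (p (h) (f)) : C
      (k (p (h) (f))) : A
          (f) : C
        (k (f)) : A
        (f) : C
      (p (k (f)) (f)) : C
    (p (k (p (h) (f))) (p (k (f)) (f))) : C
  (p (u (q) (u (q) (q))) (p (k (p (h) (f))) (p (k (f)) (f)))) : ✗ arg 0 at [1, 0] has sort B, expected A


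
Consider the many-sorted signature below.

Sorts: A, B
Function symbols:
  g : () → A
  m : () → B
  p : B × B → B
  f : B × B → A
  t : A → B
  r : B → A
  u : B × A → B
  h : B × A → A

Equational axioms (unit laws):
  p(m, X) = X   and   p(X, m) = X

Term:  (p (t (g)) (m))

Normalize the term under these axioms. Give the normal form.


1. (p (t (g)) (m))  →  (t (g))

normal form = (t (g))


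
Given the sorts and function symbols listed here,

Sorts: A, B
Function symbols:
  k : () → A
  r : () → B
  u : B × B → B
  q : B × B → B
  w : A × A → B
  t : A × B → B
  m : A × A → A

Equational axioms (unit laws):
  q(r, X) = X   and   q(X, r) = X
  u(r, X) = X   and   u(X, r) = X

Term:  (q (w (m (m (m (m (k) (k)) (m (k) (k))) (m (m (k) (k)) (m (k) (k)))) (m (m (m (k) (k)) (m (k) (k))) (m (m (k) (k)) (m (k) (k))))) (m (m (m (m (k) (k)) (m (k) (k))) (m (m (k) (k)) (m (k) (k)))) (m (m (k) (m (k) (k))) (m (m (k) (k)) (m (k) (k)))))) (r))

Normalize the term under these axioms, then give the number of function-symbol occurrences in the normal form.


size = 61

1. (q (w (m (m (m (m (k) (k)) (m (k) (k))) (m (m (k) (k)) (m (k) (k)))) (m (m (m (k) (k)) (m (k) (k))) (m (m (k) (k)) (m (k) (k))))) (m (m (m (m (k) (k)) (m (k) (k))) (m (m (k) (k)) (m (k) (k)))) (m (m (k) (m (k) (k))) (m (m (k) (k)) (m (k) (k)))))) (r))  →  (w (m (m (m (m (k) (k)) (m (k) (k))) (m (m (k) (k)) (m (k) (k)))) (m (m (m (k) (k)) (m (k) (k))) (m (m (k) (k)) (m (k) (k))))) (m (m (m (m (k) (k)) (m (k) (k))) (m (m (k) (k)) (m (k) (k)))) (m (m (k) (m (k) (k))) (m (m (k) (k)) (m (k) (k))))))
normal form: (w (m (m (m (m (k) (k)) (m (k) (k))) (m (m (k) (k)) (m (k) (k)))) (m (m (m (k) (k)) (m (k) (k))) (m (m (k) (k)) (m (k) (k))))) (m (m (m (m (k) (k)) (m (k) (k))) (m (m (k) (k)) (m (k) (k)))) (m (m (k) (m (k) (k))) (m (m (k) (k)) (m (k) (k))))))


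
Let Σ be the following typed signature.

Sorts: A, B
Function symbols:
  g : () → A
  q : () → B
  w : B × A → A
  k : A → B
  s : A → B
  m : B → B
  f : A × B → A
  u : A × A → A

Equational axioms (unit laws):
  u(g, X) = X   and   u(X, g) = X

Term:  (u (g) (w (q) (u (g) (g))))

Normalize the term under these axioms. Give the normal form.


1. (u (g) (w (q) (u (g) (g))))  →  (w (q) (u (g) (g)))
2. (w (q) (u (g) (g)))  →  (w (q) (g))

normal form = (w (q) (g))


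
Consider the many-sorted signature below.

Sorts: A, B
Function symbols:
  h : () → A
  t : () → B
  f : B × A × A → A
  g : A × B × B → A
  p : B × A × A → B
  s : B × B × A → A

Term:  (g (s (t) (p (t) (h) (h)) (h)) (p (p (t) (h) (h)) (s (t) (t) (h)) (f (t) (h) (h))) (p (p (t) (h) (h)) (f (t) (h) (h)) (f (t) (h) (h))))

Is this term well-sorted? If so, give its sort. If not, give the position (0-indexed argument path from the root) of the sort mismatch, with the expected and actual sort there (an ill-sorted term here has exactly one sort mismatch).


    (t) : B
      (t) : B
      (h) : A
      (h) : A
    (p (t) (h) (h)) : B
    (h) : A
  (s (t) (p (t) (h) (h)) (h)) : A
      (t) : B
      (h) : A
      (h) : A
    (p (t) (h) (h)) : B
      (t) : B
      (t) : B
      (h) : A
    (s (t) (t) (h)) : A
      (t) : B
      (h) : A
      (h) : A
    (f (t) (h) (h)) : A
  (p (p (t) (h) (h)) (s (t) (t) (h)) (f (t) (h) (h))) : B
      (t) : B
      (h) : A
      (h) : A
    (p (t) (h) (h)) : B
      (t) : B
      (h) : A
      (h) : A
    (f (t) (h) (h)) : A
      (t) : B
      (h) : A
      (h) : A
    (f (t) (h) (h)) : A
  (p (p (t) (h) (h)) (f (t) (h) (h)) (f (t) (h) (h))) : B
(g (s (t) (p (t) (h) (h)) (h)) (p (p (t) (h) (h)) (s (t) (t) (h)) (f (t) (h) (h))) (p (p (t) (h) (h)) (f (t) (h) (h)) (f (t) (h) (h)))) : A

well-sorted; sort = A


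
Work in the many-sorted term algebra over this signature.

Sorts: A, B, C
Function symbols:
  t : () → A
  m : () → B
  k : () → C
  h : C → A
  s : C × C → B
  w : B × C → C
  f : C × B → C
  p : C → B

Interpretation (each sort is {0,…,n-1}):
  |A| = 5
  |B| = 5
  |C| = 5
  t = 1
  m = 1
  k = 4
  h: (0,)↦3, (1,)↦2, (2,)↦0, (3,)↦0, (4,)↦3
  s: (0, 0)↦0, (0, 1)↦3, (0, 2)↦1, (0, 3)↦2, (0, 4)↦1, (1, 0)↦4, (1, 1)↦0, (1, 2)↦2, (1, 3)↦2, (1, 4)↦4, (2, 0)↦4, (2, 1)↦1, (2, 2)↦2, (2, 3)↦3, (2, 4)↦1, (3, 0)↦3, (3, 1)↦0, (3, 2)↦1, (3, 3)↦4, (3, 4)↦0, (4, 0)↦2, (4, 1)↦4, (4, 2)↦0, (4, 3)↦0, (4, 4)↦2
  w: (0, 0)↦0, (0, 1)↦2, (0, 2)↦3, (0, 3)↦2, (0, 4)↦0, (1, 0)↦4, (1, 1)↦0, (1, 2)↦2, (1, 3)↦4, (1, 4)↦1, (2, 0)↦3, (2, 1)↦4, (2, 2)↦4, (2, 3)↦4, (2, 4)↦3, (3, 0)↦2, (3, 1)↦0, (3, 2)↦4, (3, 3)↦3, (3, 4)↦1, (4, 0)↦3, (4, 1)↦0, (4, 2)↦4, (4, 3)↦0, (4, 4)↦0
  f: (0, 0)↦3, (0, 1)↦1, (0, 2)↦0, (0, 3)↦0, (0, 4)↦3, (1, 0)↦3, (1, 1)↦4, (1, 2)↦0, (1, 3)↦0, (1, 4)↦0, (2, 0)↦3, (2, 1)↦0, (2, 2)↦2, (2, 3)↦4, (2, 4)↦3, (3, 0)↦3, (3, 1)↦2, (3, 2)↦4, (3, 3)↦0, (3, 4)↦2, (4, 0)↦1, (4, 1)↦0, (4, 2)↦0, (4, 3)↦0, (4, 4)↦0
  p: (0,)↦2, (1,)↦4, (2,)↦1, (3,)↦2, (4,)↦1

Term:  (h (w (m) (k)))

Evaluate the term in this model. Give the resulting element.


value = 2

  m = 1
  k = 4
  (w (m) (k)) = w(1, 4) = 1
  (h (w (m) (k))) = h(1,) = 2


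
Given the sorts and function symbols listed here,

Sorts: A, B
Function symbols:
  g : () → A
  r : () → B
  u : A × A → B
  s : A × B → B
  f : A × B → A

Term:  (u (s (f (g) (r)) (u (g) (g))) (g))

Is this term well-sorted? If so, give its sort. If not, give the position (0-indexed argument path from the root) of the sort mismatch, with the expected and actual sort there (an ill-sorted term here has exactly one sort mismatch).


      (g) : A
      (r) : B
    (f (g) (r)) : A
      (g) : A
      (g) : A
    (u (g) (g)) : B
  (s (f (g) (r)) (u (g) (g))) : B
  (g) : A
(u (s (f (g) (r)) (u (g) (g))) (g)) : ✗ arg 0 at [0] has sort B, expected A

ill-sorted at position [0]: expected A, got B


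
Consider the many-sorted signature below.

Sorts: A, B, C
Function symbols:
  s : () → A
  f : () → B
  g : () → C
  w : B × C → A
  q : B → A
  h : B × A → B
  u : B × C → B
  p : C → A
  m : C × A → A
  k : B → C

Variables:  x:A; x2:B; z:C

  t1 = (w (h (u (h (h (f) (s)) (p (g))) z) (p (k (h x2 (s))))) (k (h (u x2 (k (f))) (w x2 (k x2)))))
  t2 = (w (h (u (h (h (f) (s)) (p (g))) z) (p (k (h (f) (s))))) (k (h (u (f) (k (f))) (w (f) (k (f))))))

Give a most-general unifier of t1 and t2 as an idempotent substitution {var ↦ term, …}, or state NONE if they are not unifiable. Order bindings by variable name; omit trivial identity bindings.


{x2 ↦ (f)}


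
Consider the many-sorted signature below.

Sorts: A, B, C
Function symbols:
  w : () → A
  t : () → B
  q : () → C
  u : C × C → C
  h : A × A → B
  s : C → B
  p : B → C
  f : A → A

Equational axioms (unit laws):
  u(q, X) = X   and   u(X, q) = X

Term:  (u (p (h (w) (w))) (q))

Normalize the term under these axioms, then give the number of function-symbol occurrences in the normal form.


1. (u (p (h (w) (w))) (q))  →  (p (h (w) (w)))
normal form: (p (h (w) (w)))

size = 4


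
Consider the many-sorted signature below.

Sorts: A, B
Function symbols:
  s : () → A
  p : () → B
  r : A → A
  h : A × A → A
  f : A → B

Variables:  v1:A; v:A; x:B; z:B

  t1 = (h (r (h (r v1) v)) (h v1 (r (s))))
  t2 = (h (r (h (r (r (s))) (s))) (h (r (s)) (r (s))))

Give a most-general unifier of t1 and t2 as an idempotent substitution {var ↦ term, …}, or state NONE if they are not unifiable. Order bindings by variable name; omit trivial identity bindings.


{v ↦ (s), v1 ↦ (r (s))}


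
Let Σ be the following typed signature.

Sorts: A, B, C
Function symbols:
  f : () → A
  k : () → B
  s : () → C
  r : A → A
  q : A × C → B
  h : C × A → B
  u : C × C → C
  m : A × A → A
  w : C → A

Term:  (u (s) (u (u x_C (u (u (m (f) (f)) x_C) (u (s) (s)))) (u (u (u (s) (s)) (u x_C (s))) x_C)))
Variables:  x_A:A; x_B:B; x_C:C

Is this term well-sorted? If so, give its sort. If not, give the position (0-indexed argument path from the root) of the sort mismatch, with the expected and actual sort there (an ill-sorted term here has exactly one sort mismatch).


  (s) : C
      x_C : C
            (f) : A
            (f) : A
          (m (f) (f)) : A
          x_C : C
        (u (m (f) (f)) x_C) : ✗ arg 0 at [1, 0, 1, 0, 0] has sort A, expected C
          (s) : C
          (s) : C
        (u (s) (s)) : C
          (s) : C
          (s) : C
        (u (s) (s)) : C
          x_C : C
          (s) : C
        (u x_C (s)) : C
      (u (u (s) (s)) (u x_C (s))) : C
      x_C : C
    (u (u (u (s) (s)) (u x_C (s))) x_C) : C

ill-sorted at position [1, 0, 1, 0, 0]: expected C, got A


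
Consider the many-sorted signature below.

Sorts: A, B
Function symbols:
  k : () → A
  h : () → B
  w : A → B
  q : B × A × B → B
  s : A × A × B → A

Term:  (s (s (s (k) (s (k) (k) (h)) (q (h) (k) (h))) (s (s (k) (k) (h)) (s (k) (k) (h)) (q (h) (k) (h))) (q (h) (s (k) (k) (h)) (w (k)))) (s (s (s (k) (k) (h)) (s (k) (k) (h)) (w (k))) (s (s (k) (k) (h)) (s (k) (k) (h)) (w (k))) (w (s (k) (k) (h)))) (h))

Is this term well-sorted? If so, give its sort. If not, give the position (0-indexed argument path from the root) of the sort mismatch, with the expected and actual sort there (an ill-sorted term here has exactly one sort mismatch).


      (k) : A
        (k) : A
        (k) : A
        (h) : B
      (s (k) (k) (h)) : A
        (h) : B
        (k) : A
        (h) : B
      (q (h) (k) (h)) : B
    (s (k) (s (k) (k) (h)) (q (h) (k) (h))) : A
        (k) : A
        (k) : A
        (h) : B
      (s (k) (k) (h)) : A
        (k) : A
        (k) : A
        (h) : B
      (s (k) (k) (h)) : A
        (h) : B
        (k) : A
        (h) : B
      (q (h) (k) (h)) : B
    (s (s (k) (k) (h)) (s (k) (k) (h)) (q (h) (k) (h))) : A
      (h) : B
        (k) : A
        (k) : A
        (h) : B
      (s (k) (k) (h)) : A
        (k) : A
      (w (k)) : B
    (q (h) (s (k) (k) (h)) (w (k))) : B
  (s (s (k) (s (k) (k) (h)) (q (h) (k) (h))) (s (s (k) (k) (h)) (s (k) (k) (h)) (q (h) (k) (h))) (q (h) (s (k) (k) (h)) (w (k)))) : A
        (k) : A
        (k) : A
        (h) : B
      (s (k) (k) (h)) : A
        (k) : A
        (k) : A
        (h) : B
      (s (k) (k) (h)) : A
        (k) : A
      (w (k)) : B
    (s (s (k) (k) (h)) (s (k) (k) (h)) (w (k))) : A
        (k) : A
        (k) : A
        (h) : B
      (s (k) (k) (h)) : A
        (k) : A
        (k) : A
        (h) : B
      (s (k) (k) (h)) : A
        (k) : A
      (w (k)) : B
    (s (s (k) (k) (h)) (s (k) (k) (h)) (w (k))) : A
        (k) : A
        (k) : A
        (h) : B
      (s (k) (k) (h)) : A
    (w (s (k) (k) (h))) : B
  (s (s (s (k) (k) (h)) (s (k) (k) (h)) (w (k))) (s (s (k) (k) (h)) (s (k) (k) (h)) (w (k))) (w (s (k) (k) (h)))) : A
  (h) : B
(s (s (s (k) (s (k) (k) (h)) (q (h) (k) (h))) (s (s (k) (k) (h)) (s (k) (k) (h)) (q (h) (k) (h))) (q (h) (s (k) (k) (h)) (w (k)))) (s (s (s (k) (k) (h)) (s (k) (k) (h)) (w (k))) (s (s (k) (k) (h)) (s (k) (k) (h)) (w (k))) (w (s (k) (k) (h)))) (h)) : A

well-sorted; sort = A


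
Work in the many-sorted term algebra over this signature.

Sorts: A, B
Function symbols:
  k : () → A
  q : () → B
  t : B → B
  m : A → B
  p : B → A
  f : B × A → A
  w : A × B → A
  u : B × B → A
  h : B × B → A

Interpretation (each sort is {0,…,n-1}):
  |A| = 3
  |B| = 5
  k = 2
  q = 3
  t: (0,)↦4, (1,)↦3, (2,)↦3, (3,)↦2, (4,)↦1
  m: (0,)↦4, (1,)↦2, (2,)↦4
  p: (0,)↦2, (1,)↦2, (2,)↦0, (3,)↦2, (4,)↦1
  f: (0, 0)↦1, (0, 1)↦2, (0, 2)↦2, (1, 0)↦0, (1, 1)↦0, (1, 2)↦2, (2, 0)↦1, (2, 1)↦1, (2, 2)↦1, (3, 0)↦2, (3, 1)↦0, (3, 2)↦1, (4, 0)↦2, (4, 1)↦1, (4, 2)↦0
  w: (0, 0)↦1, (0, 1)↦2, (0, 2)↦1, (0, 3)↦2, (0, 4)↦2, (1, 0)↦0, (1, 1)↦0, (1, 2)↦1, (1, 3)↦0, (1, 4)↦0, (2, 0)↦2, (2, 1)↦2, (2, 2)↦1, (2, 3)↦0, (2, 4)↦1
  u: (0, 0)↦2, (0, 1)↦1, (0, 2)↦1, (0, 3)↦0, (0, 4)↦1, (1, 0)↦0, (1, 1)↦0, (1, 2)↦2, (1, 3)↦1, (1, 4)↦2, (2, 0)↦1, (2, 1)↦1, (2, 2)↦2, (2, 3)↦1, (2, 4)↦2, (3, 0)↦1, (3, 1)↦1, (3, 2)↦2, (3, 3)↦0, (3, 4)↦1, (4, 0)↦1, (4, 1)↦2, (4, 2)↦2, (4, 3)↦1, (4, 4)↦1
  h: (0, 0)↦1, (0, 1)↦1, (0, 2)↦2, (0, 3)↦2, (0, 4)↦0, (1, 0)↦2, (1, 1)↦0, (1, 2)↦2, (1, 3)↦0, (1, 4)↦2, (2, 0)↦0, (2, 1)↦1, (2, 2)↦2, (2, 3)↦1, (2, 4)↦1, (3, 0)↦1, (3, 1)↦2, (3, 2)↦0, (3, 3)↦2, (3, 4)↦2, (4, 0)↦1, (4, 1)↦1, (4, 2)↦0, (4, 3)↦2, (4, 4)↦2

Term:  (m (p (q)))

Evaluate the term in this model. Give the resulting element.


  q = 3
  (p (q)) = p(3,) = 2
  (m (p (q))) = m(2,) = 4

value = 4


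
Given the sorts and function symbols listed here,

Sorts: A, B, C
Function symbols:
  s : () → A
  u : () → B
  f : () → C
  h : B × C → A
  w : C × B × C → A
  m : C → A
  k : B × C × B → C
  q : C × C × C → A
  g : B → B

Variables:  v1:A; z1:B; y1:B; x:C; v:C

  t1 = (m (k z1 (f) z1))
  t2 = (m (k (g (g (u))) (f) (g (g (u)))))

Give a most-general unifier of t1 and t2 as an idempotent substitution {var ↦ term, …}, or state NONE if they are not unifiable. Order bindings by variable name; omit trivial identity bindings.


{z1 ↦ (g (g (u)))}


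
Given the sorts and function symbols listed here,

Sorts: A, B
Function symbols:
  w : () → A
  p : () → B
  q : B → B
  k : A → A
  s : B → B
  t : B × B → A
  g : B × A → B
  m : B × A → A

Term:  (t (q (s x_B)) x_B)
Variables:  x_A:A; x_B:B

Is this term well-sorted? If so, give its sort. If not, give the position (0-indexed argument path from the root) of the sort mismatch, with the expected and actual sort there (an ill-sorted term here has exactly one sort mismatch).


      x_B : B
    (s x_B) : B
  (q (s x_B)) : B
  x_B : B
(t (q (s x_B)) x_B) : A

well-sorted; sort = A


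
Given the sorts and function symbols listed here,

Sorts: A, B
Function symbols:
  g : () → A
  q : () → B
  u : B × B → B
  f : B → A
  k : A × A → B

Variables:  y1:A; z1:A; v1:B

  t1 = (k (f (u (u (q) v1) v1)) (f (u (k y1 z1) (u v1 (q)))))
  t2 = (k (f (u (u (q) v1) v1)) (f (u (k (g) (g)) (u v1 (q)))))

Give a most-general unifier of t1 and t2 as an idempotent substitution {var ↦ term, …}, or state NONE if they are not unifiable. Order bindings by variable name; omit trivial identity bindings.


{y1 ↦ (g), z1 ↦ (g)}


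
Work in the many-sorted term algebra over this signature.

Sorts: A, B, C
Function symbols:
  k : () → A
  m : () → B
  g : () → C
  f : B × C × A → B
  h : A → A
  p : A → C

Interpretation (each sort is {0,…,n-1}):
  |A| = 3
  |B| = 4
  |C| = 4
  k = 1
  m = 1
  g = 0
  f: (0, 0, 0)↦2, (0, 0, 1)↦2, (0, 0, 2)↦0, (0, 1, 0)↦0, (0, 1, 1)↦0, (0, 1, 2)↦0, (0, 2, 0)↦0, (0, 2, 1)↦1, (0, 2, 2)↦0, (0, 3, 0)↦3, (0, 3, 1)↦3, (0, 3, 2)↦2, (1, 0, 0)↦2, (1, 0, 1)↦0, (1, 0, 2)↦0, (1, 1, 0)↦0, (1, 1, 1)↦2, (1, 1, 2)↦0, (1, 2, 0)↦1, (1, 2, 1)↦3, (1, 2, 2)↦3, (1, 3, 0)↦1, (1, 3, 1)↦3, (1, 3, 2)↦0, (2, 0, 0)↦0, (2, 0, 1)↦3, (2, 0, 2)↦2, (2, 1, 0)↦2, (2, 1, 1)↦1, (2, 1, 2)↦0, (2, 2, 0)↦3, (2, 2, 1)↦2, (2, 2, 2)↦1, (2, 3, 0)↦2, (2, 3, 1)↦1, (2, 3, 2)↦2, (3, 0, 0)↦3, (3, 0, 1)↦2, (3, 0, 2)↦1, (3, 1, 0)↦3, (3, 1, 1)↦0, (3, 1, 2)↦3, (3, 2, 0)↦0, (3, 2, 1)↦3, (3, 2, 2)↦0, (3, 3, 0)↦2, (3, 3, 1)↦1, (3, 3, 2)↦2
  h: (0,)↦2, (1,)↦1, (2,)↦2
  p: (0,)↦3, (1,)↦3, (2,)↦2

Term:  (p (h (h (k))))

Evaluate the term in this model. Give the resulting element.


  k = 1
  (h (k)) = h(1,) = 1
  (h (h (k))) = h(1,) = 1
  (p (h (h (k)))) = p(1,) = 3

value = 3


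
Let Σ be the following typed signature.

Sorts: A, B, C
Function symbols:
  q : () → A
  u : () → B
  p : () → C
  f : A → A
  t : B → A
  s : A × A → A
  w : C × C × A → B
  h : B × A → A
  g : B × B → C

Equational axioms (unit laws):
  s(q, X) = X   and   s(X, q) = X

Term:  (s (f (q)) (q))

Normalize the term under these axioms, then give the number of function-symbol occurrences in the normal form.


1. (s (f (q)) (q))  →  (f (q))
normal form: (f (q))

size = 2


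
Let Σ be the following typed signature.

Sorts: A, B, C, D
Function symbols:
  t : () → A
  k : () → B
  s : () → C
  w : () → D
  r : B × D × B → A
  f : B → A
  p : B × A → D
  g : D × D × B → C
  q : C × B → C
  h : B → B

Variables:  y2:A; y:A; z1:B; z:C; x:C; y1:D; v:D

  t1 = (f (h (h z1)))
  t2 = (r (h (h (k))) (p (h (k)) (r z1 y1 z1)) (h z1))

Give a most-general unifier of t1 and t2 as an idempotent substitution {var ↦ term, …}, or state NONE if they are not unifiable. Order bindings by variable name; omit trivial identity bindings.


head clash or occurs-check failure — not unifiable

NONE (not unifiable)


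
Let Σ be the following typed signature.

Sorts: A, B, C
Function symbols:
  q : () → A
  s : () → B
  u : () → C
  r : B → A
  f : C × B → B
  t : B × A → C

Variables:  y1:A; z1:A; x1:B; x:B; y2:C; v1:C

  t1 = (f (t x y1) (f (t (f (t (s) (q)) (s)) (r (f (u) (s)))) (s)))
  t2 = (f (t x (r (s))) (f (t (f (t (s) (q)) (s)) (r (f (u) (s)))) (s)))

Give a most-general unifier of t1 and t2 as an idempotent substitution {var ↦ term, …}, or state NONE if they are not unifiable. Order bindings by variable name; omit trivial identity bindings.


{y1 ↦ (r (s))}


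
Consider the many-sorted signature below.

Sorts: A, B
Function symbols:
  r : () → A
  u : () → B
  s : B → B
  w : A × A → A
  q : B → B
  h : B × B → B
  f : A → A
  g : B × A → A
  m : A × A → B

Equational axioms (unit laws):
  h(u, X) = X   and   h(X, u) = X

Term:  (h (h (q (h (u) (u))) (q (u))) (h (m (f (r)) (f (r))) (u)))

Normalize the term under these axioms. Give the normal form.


1. (h (h (q (h (u) (u))) (q (u))) (h (m (f (r)) (f (r))) (u)))  →  (h (h (q (u)) (q (u))) (h (m (f (r)) (f (r))) (u)))
2. (h (h (q (u)) (q (u))) (h (m (f (r)) (f (r))) (u)))  →  (h (h (q (u)) (q (u))) (m (f (r)) (f (r))))

normal form = (h (h (q (u)) (q (u))) (m (f (r)) (f (r))))


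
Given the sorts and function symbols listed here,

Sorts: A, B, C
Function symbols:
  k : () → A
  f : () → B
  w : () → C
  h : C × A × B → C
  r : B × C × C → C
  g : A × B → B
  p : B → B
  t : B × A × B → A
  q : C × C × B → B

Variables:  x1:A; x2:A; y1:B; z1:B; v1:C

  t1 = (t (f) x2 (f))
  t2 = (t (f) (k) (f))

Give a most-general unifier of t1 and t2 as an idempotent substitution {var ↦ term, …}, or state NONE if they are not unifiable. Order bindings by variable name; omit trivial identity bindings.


{x2 ↦ (k)}


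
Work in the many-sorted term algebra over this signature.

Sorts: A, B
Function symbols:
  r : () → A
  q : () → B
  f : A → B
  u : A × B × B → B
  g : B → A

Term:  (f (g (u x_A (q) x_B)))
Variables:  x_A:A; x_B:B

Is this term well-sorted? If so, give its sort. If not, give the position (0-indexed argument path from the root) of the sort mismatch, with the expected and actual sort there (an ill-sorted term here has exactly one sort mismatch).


well-sorted; sort = B

      x_A : A
      (q) : B
      x_B : B
    (u x_A (q) x_B) : B
  (g (u x_A (q) x_B)) : A
(f (g (u x_A (q) x_B))) : B


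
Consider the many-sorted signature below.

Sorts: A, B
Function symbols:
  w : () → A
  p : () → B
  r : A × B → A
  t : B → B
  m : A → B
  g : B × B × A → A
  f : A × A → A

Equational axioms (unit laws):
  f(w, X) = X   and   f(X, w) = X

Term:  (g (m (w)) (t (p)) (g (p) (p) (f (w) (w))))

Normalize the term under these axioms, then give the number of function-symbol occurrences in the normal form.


1. (g (m (w)) (t (p)) (g (p) (p) (f (w) (w))))  →  (g (m (w)) (t (p)) (g (p) (p) (w)))
normal form: (g (m (w)) (t (p)) (g (p) (p) (w)))

size = 9


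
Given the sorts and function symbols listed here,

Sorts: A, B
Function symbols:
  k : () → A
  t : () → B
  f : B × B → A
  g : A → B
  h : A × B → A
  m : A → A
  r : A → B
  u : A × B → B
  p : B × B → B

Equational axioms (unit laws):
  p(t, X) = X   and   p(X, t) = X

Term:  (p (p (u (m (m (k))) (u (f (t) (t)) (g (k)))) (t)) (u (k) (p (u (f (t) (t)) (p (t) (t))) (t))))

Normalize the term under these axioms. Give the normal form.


normal form = (p (u (m (m (k))) (u (f (t) (t)) (g (k)))) (u (k) (u (f (t) (t)) (t))))

1. (p (p (u (m (m (k))) (u (f (t) (t)) (g (k)))) (t)) (u (k) (p (u (f (t) (t)) (p (t) (t))) (t))))  →  (p (u (m (m (k))) (u (f (t) (t)) (g (k)))) (u (k) (p (u (f (t) (t)) (p (t) (t))) (t))))
2. (p (u (m (m (k))) (u (f (t) (t)) (g (k)))) (u (k) (p (u (f (t) (t)) (p (t) (t))) (t))))  →  (p (u (m (m (k))) (u (f (t) (t)) (g (k)))) (u (k) (u (f (t) (t)) (p (t) (t)))))
3. (p (u (m (m (k))) (u (f (t) (t)) (g (k)))) (u (k) (u (f (t) (t)) (p (t) (t)))))  →  (p (u (m (m (k))) (u (f (t) (t)) (g (k)))) (u (k) (u (f (t) (t)) (t))))
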